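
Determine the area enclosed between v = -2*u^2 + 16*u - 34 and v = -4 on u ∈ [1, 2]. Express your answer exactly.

32/3

On [1, 2], (-2*u^2 + 16*u - 34) - (-4) = -2*u^2 + 16*u - 30 is ≤ 0 throughout, so the area is a single integral of |-2*u^2 + 16*u - 30|.
∫[1,2] (-2*u^2 + 16*u - 30) du = -32/3; the area of that piece is 32/3.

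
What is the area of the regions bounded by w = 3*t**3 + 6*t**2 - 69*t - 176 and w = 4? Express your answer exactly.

Set the curves equal: 3*t**3 + 6*t**2 - 69*t - 176 = 4, so 3*t**3 + 6*t**2 - 69*t - 180 = 0, which factors as 3*(t - 5)*(t + 3)*(t + 4) = 0. The curves meet at t = -4, -3, 5.
On [-4, -3], w = 3*t**3 + 6*t**2 - 69*t - 176 is on top; that piece has area ∫[-4,-3] (3*t**3 + 6*t**2 - 69*t - 180) dt = 17/4.
On [-3, 5], w = 4 is on top; that piece has area ∫[-3,5] (-(3*t**3 + 6*t**2 - 69*t - 180)) dt = 1280.
Total enclosed area = 17/4 + 1280 = 5137/4.

5137/4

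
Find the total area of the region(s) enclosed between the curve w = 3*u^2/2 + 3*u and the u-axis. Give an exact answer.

The curve meets the u-axis where 3*u^2/2 + 3*u = 0, i.e. 3*u*(u + 2)/2 = 0, at u = -2, 0.
On [-2, 0] the curve lies below the axis; ∫[-2,0] (3*u^2/2 + 3*u) du = -2, giving area 2.

2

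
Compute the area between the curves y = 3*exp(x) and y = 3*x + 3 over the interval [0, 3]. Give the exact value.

-51/2 + 3*exp(3)

On [0, 3], (3*exp(x)) - (3*x + 3) = -3*x + 3*exp(x) - 3 is ≥ 0 throughout, so the area is a single integral of |-3*x + 3*exp(x) - 3|.
∫[0,3] (-3*x + 3*exp(x) - 3) dx = -51/2 + 3*exp(3).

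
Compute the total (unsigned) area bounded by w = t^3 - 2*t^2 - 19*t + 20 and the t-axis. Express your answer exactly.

2521/12

The curve meets the t-axis where t^3 - 2*t^2 - 19*t + 20 = 0, i.e. (t - 5)*(t - 1)*(t + 4) = 0, at t = -4, 1, 5.
On [-4, 1] the curve lies above the axis; ∫[-4,1] (t^3 - 2*t^2 - 19*t + 20) dt = 1625/12, giving area 1625/12.
On [1, 5] the curve lies below the axis; ∫[1,5] (t^3 - 2*t^2 - 19*t + 20) dt = -224/3, giving area 224/3.
Total area = 1625/12 + 224/3 = 2521/12.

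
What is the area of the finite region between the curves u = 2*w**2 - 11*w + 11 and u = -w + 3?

9

Both boundary curves give u as a function of w, so integrate with respect to w. Setting them equal: 2*w**2 - 10*w + 8 = 0, i.e. 2*(w - 4)*(w - 1) = 0, so they meet at w = 1, 4.
For w in [1, 4], u = 2*w**2 - 11*w + 11 is on the left; area = ∫[1,4] (-(2*w**2 - 10*w + 8)) dw = 9.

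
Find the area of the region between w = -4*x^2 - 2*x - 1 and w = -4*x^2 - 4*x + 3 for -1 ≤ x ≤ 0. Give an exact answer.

On [-1, 0], (-4*x^2 - 2*x - 1) - (-4*x^2 - 4*x + 3) = 2*x - 4 is ≤ 0 throughout, so the area is a single integral of |2*x - 4|.
∫[-1,0] (2*x - 4) dx = -5; the area of that piece is 5.

5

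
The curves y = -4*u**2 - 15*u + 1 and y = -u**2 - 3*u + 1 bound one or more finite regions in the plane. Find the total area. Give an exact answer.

Set the curves equal: -4*u**2 - 15*u + 1 = -u**2 - 3*u + 1, so -3*u**2 - 12*u = 0, which factors as -3*u*(u + 4) = 0. The curves meet at u = -4, 0.
On [-4, 0], y = -4*u**2 - 15*u + 1 is on top; that piece has area ∫[-4,0] (-3*u**2 - 12*u) du = 32.

32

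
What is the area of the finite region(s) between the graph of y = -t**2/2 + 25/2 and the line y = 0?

The curve meets the t-axis where -t**2/2 + 25/2 = 0, i.e. -(t - 5)*(t + 5)/2 = 0, at t = -5, 5.
On [-5, 5] the curve lies above the axis; ∫[-5,5] (-t**2/2 + 25/2) dt = 250/3, giving area 250/3.

250/3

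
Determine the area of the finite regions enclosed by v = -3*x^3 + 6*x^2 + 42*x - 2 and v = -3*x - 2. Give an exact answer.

863/2

Set the curves equal: -3*x^3 + 6*x^2 + 42*x - 2 = -3*x - 2, so -3*x^3 + 6*x^2 + 45*x = 0, which factors as -3*x*(x - 5)*(x + 3) = 0. The curves meet at x = -3, 0, 5.
On [-3, 0], v = -3*x - 2 is on top; that piece has area ∫[-3,0] (-(-3*x^3 + 6*x^2 + 45*x)) dx = 351/4.
On [0, 5], v = -3*x^3 + 6*x^2 + 42*x - 2 is on top; that piece has area ∫[0,5] (-3*x^3 + 6*x^2 + 45*x) dx = 1375/4.
Total enclosed area = 351/4 + 1375/4 = 863/2.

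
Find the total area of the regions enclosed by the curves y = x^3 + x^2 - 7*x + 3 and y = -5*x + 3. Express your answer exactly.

Set the curves equal: x^3 + x^2 - 7*x + 3 = -5*x + 3, so x^3 + x^2 - 2*x = 0, which factors as x*(x - 1)*(x + 2) = 0. The curves meet at x = -2, 0, 1.
On [-2, 0], y = x^3 + x^2 - 7*x + 3 is on top; that piece has area ∫[-2,0] (x^3 + x^2 - 2*x) dx = 8/3.
On [0, 1], y = -5*x + 3 is on top; that piece has area ∫[0,1] (-(x^3 + x^2 - 2*x)) dx = 5/12.
Total enclosed area = 8/3 + 5/12 = 37/12.

37/12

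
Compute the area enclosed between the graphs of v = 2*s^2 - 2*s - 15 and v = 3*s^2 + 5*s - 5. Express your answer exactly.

9/2

Set the curves equal: 2*s^2 - 2*s - 15 = 3*s^2 + 5*s - 5, so -s^2 - 7*s - 10 = 0, which factors as -(s + 2)*(s + 5) = 0. The curves meet at s = -5, -2.
On [-5, -2], v = 2*s^2 - 2*s - 15 is on top; that piece has area ∫[-5,-2] (-s^2 - 7*s - 10) ds = 9/2.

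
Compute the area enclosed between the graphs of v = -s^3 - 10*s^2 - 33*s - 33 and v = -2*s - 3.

Set the curves equal: -s^3 - 10*s^2 - 33*s - 33 = -2*s - 3, so -s^3 - 10*s^2 - 31*s - 30 = 0, which factors as -(s + 2)*(s + 3)*(s + 5) = 0. The curves meet at s = -5, -3, -2.
On [-5, -3], v = -2*s - 3 is on top; that piece has area ∫[-5,-3] (-(-s^3 - 10*s^2 - 31*s - 30)) ds = 8/3.
On [-3, -2], v = -s^3 - 10*s^2 - 33*s - 33 is on top; that piece has area ∫[-3,-2] (-s^3 - 10*s^2 - 31*s - 30) ds = 5/12.
Total enclosed area = 8/3 + 5/12 = 37/12.

37/12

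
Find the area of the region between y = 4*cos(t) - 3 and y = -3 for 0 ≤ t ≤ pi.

8

The difference (4*cos(t) - 3) - (-3) = 4*cos(t) changes sign at t = pi/2 inside [0, pi], so split the integral there.
∫[0,pi/2] (4*cos(t)) dt = 4.
∫[pi/2,pi] (4*cos(t)) dt = -4; the area of that piece is 4.
Total area = 4 + 4 = 8.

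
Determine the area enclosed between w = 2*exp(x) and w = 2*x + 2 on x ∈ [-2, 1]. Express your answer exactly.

-3 - 2*exp(-2) + 2*exp(1)

On [-2, 1], (2*exp(x)) - (2*x + 2) = -2*x + 2*exp(x) - 2 is ≥ 0 throughout, so the area is a single integral of |-2*x + 2*exp(x) - 2|.
∫[-2,1] (-2*x + 2*exp(x) - 2) dx = -3 - 2*exp(-2) + 2*exp(1).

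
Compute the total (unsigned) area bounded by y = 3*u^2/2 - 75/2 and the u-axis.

250

The curve meets the u-axis where 3*u^2/2 - 75/2 = 0, i.e. 3*(u - 5)*(u + 5)/2 = 0, at u = -5, 5.
On [-5, 5] the curve lies below the axis; ∫[-5,5] (3*u^2/2 - 75/2) du = -250, giving area 250.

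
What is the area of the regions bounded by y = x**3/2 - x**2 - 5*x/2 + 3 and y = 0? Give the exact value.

253/24

Set the curves equal: x**3/2 - x**2 - 5*x/2 + 3 = 0, so x**3/2 - x**2 - 5*x/2 + 3 = 0, which factors as (x - 3)*(x - 1)*(x + 2)/2 = 0. The curves meet at x = -2, 1, 3.
On [-2, 1], y = x**3/2 - x**2 - 5*x/2 + 3 is on top; that piece has area ∫[-2,1] (x**3/2 - x**2 - 5*x/2 + 3) dx = 63/8.
On [1, 3], y = 0 is on top; that piece has area ∫[1,3] (-(x**3/2 - x**2 - 5*x/2 + 3)) dx = 8/3.
Total enclosed area = 63/8 + 8/3 = 253/24.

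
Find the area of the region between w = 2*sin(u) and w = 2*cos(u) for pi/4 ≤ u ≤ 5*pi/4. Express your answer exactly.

On [pi/4, 5*pi/4], (2*sin(u)) - (2*cos(u)) = 2*sin(u) - 2*cos(u) is ≥ 0 throughout, so the area is a single integral of |2*sin(u) - 2*cos(u)|.
∫[pi/4,5*pi/4] (2*sin(u) - 2*cos(u)) du = 4*sqrt(2).

4*sqrt(2)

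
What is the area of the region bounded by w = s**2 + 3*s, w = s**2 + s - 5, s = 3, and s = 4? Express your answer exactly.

12

On [3, 4], (s**2 + 3*s) - (s**2 + s - 5) = 2*s + 5 is ≥ 0 throughout, so the area is a single integral of |2*s + 5|.
∫[3,4] (2*s + 5) ds = 12.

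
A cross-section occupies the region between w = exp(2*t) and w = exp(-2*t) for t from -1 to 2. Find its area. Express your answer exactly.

-2 + exp(-4)/2 + exp(-2)/2 + exp(2)/2 + exp(4)/2

The difference (exp(2*t)) - (exp(-2*t)) = exp(2*t) - exp(-2*t) changes sign at t = 0 inside [-1, 2], so split the integral there.
∫[-1,0] (exp(2*t) - exp(-2*t)) dt = -exp(2)/2 - exp(-2)/2 + 1; the area of that piece is -1 + exp(-2)/2 + exp(2)/2.
∫[0,2] (exp(2*t) - exp(-2*t)) dt = -1 + exp(-4)/2 + exp(4)/2.
Total area = (-1 + exp(-2)/2 + exp(2)/2) + (-1 + exp(-4)/2 + exp(4)/2) = -2 + exp(-4)/2 + exp(-2)/2 + exp(2)/2 + exp(4)/2.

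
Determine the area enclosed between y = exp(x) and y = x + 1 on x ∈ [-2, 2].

On [-2, 2], (exp(x)) - (x + 1) = -x + exp(x) - 1 is ≥ 0 throughout, so the area is a single integral of |-x + exp(x) - 1|.
∫[-2,2] (-x + exp(x) - 1) dx = -4 - exp(-2) + exp(2).

-4 - exp(-2) + exp(2)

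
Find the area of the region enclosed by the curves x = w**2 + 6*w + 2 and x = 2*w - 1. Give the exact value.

Both boundary curves give x as a function of w, so integrate with respect to w. Setting them equal: w**2 + 4*w + 3 = 0, i.e. (w + 1)*(w + 3) = 0, so they meet at w = -3, -1.
For w in [-3, -1], x = w**2 + 6*w + 2 is on the left; area = ∫[-3,-1] (-(w**2 + 4*w + 3)) dw = 4/3.

4/3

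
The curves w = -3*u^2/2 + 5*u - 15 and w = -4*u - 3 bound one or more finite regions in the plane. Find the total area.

2

Set the curves equal: -3*u^2/2 + 5*u - 15 = -4*u - 3, so -3*u^2/2 + 9*u - 12 = 0, which factors as -3*(u - 4)*(u - 2)/2 = 0. The curves meet at u = 2, 4.
On [2, 4], w = -3*u^2/2 + 5*u - 15 is on top; that piece has area ∫[2,4] (-3*u^2/2 + 9*u - 12) du = 2.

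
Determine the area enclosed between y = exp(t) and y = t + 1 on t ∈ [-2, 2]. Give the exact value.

On [-2, 2], (exp(t)) - (t + 1) = -t + exp(t) - 1 is ≥ 0 throughout, so the area is a single integral of |-t + exp(t) - 1|.
∫[-2,2] (-t + exp(t) - 1) dt = -4 - exp(-2) + exp(2).

-4 - exp(-2) + exp(2)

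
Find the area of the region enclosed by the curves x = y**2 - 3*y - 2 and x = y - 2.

32/3

Both boundary curves give x as a function of y, so integrate with respect to y. Setting them equal: y**2 - 4*y = 0, i.e. y*(y - 4) = 0, so they meet at y = 0, 4.
For y in [0, 4], x = y**2 - 3*y - 2 is on the left; area = ∫[0,4] (-(y**2 - 4*y)) dy = 32/3.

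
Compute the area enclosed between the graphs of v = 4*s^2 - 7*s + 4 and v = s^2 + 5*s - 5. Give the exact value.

4

Set the curves equal: 4*s^2 - 7*s + 4 = s^2 + 5*s - 5, so 3*s^2 - 12*s + 9 = 0, which factors as 3*(s - 3)*(s - 1) = 0. The curves meet at s = 1, 3.
On [1, 3], v = s^2 + 5*s - 5 is on top; that piece has area ∫[1,3] (-(3*s^2 - 12*s + 9)) ds = 4.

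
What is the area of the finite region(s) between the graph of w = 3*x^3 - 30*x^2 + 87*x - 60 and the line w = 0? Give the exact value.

71/2

The curve meets the x-axis where 3*x^3 - 30*x^2 + 87*x - 60 = 0, i.e. 3*(x - 5)*(x - 4)*(x - 1) = 0, at x = 1, 4, 5.
On [1, 4] the curve lies above the axis; ∫[1,4] (3*x^3 - 30*x^2 + 87*x - 60) dx = 135/4, giving area 135/4.
On [4, 5] the curve lies below the axis; ∫[4,5] (3*x^3 - 30*x^2 + 87*x - 60) dx = -7/4, giving area 7/4.
Total area = 135/4 + 7/4 = 71/2.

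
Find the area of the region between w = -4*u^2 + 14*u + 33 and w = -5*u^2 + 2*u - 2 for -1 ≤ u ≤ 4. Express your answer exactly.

On [-1, 4], (-4*u^2 + 14*u + 33) - (-5*u^2 + 2*u - 2) = u^2 + 12*u + 35 is ≥ 0 throughout, so the area is a single integral of |u^2 + 12*u + 35|.
∫[-1,4] (u^2 + 12*u + 35) du = 860/3.

860/3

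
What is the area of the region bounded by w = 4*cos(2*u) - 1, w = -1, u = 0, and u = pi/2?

4

The difference (4*cos(2*u) - 1) - (-1) = 4*cos(2*u) changes sign at u = pi/4 inside [0, pi/2], so split the integral there.
∫[0,pi/4] (4*cos(2*u)) du = 2.
∫[pi/4,pi/2] (4*cos(2*u)) du = -2; the area of that piece is 2.
Total area = 2 + 2 = 4.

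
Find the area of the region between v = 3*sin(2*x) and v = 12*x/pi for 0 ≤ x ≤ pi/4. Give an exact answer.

On [0, pi/4], (3*sin(2*x)) - (12*x/pi) = -12*x/pi + 3*sin(2*x) is ≥ 0 throughout, so the area is a single integral of |-12*x/pi + 3*sin(2*x)|.
∫[0,pi/4] (-12*x/pi + 3*sin(2*x)) dx = 3/2 - 3*pi/8.

3/2 - 3*pi/8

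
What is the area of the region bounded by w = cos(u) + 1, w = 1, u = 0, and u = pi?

2

The difference (cos(u) + 1) - (1) = cos(u) changes sign at u = pi/2 inside [0, pi], so split the integral there.
∫[0,pi/2] (cos(u)) du = 1.
∫[pi/2,pi] (cos(u)) du = -1; the area of that piece is 1.
Total area = 1 + 1 = 2.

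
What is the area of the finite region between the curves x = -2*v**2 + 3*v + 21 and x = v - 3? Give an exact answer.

Both boundary curves give x as a function of v, so integrate with respect to v. Setting them equal: -2*v**2 + 2*v + 24 = 0, i.e. -2*(v - 4)*(v + 3) = 0, so they meet at v = -3, 4.
For v in [-3, 4], x = -2*v**2 + 3*v + 21 is on the right; area = ∫[-3,4] (-2*v**2 + 2*v + 24) dv = 343/3.

343/3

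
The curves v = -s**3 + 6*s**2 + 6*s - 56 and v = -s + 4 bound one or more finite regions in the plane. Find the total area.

517/2

Set the curves equal: -s**3 + 6*s**2 + 6*s - 56 = -s + 4, so -s**3 + 6*s**2 + 7*s - 60 = 0, which factors as -(s - 5)*(s - 4)*(s + 3) = 0. The curves meet at s = -3, 4, 5.
On [-3, 4], v = -s + 4 is on top; that piece has area ∫[-3,4] (-(-s**3 + 6*s**2 + 7*s - 60)) ds = 1029/4.
On [4, 5], v = -s**3 + 6*s**2 + 6*s - 56 is on top; that piece has area ∫[4,5] (-s**3 + 6*s**2 + 7*s - 60) ds = 5/4.
Total enclosed area = 1029/4 + 5/4 = 517/2.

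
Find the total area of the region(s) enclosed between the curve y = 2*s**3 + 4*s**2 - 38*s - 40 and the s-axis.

2521/6

The curve meets the s-axis where 2*s**3 + 4*s**2 - 38*s - 40 = 0, i.e. 2*(s - 4)*(s + 1)*(s + 5) = 0, at s = -5, -1, 4.
On [-5, -1] the curve lies above the axis; ∫[-5,-1] (2*s**3 + 4*s**2 - 38*s - 40) ds = 448/3, giving area 448/3.
On [-1, 4] the curve lies below the axis; ∫[-1,4] (2*s**3 + 4*s**2 - 38*s - 40) ds = -1625/6, giving area 1625/6.
Total area = 448/3 + 1625/6 = 2521/6.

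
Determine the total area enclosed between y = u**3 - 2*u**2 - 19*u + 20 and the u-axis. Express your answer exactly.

2521/12

The curve meets the u-axis where u**3 - 2*u**2 - 19*u + 20 = 0, i.e. (u - 5)*(u - 1)*(u + 4) = 0, at u = -4, 1, 5.
On [-4, 1] the curve lies above the axis; ∫[-4,1] (u**3 - 2*u**2 - 19*u + 20) du = 1625/12, giving area 1625/12.
On [1, 5] the curve lies below the axis; ∫[1,5] (u**3 - 2*u**2 - 19*u + 20) du = -224/3, giving area 224/3.
Total area = 1625/12 + 224/3 = 2521/12.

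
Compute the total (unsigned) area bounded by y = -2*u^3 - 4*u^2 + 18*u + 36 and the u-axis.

The curve meets the u-axis where -2*u^3 - 4*u^2 + 18*u + 36 = 0, i.e. -2*(u - 3)*(u + 2)*(u + 3) = 0, at u = -3, -2, 3.
On [-3, -2] the curve lies below the axis; ∫[-3,-2] (-2*u^3 - 4*u^2 + 18*u + 36) du = -11/6, giving area 11/6.
On [-2, 3] the curve lies above the axis; ∫[-2,3] (-2*u^3 - 4*u^2 + 18*u + 36) du = 875/6, giving area 875/6.
Total area = 11/6 + 875/6 = 443/3.

443/3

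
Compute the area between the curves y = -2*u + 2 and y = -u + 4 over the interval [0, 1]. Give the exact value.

5/2

On [0, 1], (-2*u + 2) - (-u + 4) = -u - 2 is ≤ 0 throughout, so the area is a single integral of |-u - 2|.
∫[0,1] (-u - 2) du = -5/2; the area of that piece is 5/2.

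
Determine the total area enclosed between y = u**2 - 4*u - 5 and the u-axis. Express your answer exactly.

The curve meets the u-axis where u**2 - 4*u - 5 = 0, i.e. (u - 5)*(u + 1) = 0, at u = -1, 5.
On [-1, 5] the curve lies below the axis; ∫[-1,5] (u**2 - 4*u - 5) du = -36, giving area 36.

36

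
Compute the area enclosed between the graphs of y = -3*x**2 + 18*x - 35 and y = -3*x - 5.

27/2

Set the curves equal: -3*x**2 + 18*x - 35 = -3*x - 5, so -3*x**2 + 21*x - 30 = 0, which factors as -3*(x - 5)*(x - 2) = 0. The curves meet at x = 2, 5.
On [2, 5], y = -3*x**2 + 18*x - 35 is on top; that piece has area ∫[2,5] (-3*x**2 + 21*x - 30) dx = 27/2.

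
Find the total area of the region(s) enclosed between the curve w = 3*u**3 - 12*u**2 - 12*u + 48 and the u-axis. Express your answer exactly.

148

The curve meets the u-axis where 3*u**3 - 12*u**2 - 12*u + 48 = 0, i.e. 3*(u - 4)*(u - 2)*(u + 2) = 0, at u = -2, 2, 4.
On [-2, 2] the curve lies above the axis; ∫[-2,2] (3*u**3 - 12*u**2 - 12*u + 48) du = 128, giving area 128.
On [2, 4] the curve lies below the axis; ∫[2,4] (3*u**3 - 12*u**2 - 12*u + 48) du = -20, giving area 20.
Total area = 128 + 20 = 148.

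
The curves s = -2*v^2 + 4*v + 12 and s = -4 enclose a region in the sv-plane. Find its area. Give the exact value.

72

Both boundary curves give s as a function of v, so integrate with respect to v. Setting them equal: -2*v^2 + 4*v + 16 = 0, i.e. -2*(v - 4)*(v + 2) = 0, so they meet at v = -2, 4.
For v in [-2, 4], s = -2*v^2 + 4*v + 12 is on the right; area = ∫[-2,4] (-2*v^2 + 4*v + 16) dv = 72.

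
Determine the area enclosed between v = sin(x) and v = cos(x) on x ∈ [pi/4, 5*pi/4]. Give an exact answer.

2*sqrt(2)

On [pi/4, 5*pi/4], (sin(x)) - (cos(x)) = sin(x) - cos(x) is ≥ 0 throughout, so the area is a single integral of |sin(x) - cos(x)|.
∫[pi/4,5*pi/4] (sin(x) - cos(x)) dx = 2*sqrt(2).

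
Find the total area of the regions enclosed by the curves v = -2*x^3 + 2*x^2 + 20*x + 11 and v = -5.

Set the curves equal: -2*x^3 + 2*x^2 + 20*x + 11 = -5, so -2*x^3 + 2*x^2 + 20*x + 16 = 0, which factors as -2*(x - 4)*(x + 1)*(x + 2) = 0. The curves meet at x = -2, -1, 4.
On [-2, -1], v = -5 is on top; that piece has area ∫[-2,-1] (-(-2*x^3 + 2*x^2 + 20*x + 16)) dx = 11/6.
On [-1, 4], v = -2*x^3 + 2*x^2 + 20*x + 11 is on top; that piece has area ∫[-1,4] (-2*x^3 + 2*x^2 + 20*x + 16) dx = 875/6.
Total enclosed area = 11/6 + 875/6 = 443/3.

443/3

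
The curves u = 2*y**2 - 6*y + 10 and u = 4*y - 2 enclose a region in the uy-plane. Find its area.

Both boundary curves give u as a function of y, so integrate with respect to y. Setting them equal: 2*y**2 - 10*y + 12 = 0, i.e. 2*(y - 3)*(y - 2) = 0, so they meet at y = 2, 3.
For y in [2, 3], u = 2*y**2 - 6*y + 10 is on the left; area = ∫[2,3] (-(2*y**2 - 10*y + 12)) dy = 1/3.

1/3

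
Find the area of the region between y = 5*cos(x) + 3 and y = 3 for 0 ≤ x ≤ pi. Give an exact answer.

10

The difference (5*cos(x) + 3) - (3) = 5*cos(x) changes sign at x = pi/2 inside [0, pi], so split the integral there.
∫[0,pi/2] (5*cos(x)) dx = 5.
∫[pi/2,pi] (5*cos(x)) dx = -5; the area of that piece is 5.
Total area = 5 + 5 = 10.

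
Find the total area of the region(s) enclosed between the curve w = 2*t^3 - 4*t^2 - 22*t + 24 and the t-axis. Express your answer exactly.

The curve meets the t-axis where 2*t^3 - 4*t^2 - 22*t + 24 = 0, i.e. 2*(t - 4)*(t - 1)*(t + 3) = 0, at t = -3, 1, 4.
On [-3, 1] the curve lies above the axis; ∫[-3,1] (2*t^3 - 4*t^2 - 22*t + 24) dt = 320/3, giving area 320/3.
On [1, 4] the curve lies below the axis; ∫[1,4] (2*t^3 - 4*t^2 - 22*t + 24) dt = -99/2, giving area 99/2.
Total area = 320/3 + 99/2 = 937/6.

937/6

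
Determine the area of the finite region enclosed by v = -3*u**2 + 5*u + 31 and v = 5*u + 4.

Set the curves equal: -3*u**2 + 5*u + 31 = 5*u + 4, so -3*u**2 + 27 = 0, which factors as -3*(u - 3)*(u + 3) = 0. The curves meet at u = -3, 3.
On [-3, 3], v = -3*u**2 + 5*u + 31 is on top; that piece has area ∫[-3,3] (-3*u**2 + 27) du = 108.

108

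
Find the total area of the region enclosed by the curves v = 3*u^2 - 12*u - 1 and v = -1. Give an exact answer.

32

Set the curves equal: 3*u^2 - 12*u - 1 = -1, so 3*u^2 - 12*u = 0, which factors as 3*u*(u - 4) = 0. The curves meet at u = 0, 4.
On [0, 4], v = -1 is on top; that piece has area ∫[0,4] (-(3*u^2 - 12*u)) du = 32.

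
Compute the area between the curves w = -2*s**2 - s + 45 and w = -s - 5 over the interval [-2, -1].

136/3

On [-2, -1], (-2*s**2 - s + 45) - (-s - 5) = -2*s**2 + 50 is ≥ 0 throughout, so the area is a single integral of |-2*s**2 + 50|.
∫[-2,-1] (-2*s**2 + 50) ds = 136/3.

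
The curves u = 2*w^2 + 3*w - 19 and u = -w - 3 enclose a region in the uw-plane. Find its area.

72

Both boundary curves give u as a function of w, so integrate with respect to w. Setting them equal: 2*w^2 + 4*w - 16 = 0, i.e. 2*(w - 2)*(w + 4) = 0, so they meet at w = -4, 2.
For w in [-4, 2], u = 2*w^2 + 3*w - 19 is on the left; area = ∫[-4,2] (-(2*w^2 + 4*w - 16)) dw = 72.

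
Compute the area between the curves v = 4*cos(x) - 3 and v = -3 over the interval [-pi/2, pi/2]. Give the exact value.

8

On [-pi/2, pi/2], (4*cos(x) - 3) - (-3) = 4*cos(x) is ≥ 0 throughout, so the area is a single integral of |4*cos(x)|.
∫[-pi/2,pi/2] (4*cos(x)) dx = 8.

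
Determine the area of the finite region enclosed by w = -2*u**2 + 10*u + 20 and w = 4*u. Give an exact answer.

Set the curves equal: -2*u**2 + 10*u + 20 = 4*u, so -2*u**2 + 6*u + 20 = 0, which factors as -2*(u - 5)*(u + 2) = 0. The curves meet at u = -2, 5.
On [-2, 5], w = -2*u**2 + 10*u + 20 is on top; that piece has area ∫[-2,5] (-2*u**2 + 6*u + 20) du = 343/3.

343/3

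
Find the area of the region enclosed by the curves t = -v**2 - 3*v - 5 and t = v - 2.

Both boundary curves give t as a function of v, so integrate with respect to v. Setting them equal: -v**2 - 4*v - 3 = 0, i.e. -(v + 1)*(v + 3) = 0, so they meet at v = -3, -1.
For v in [-3, -1], t = -v**2 - 3*v - 5 is on the right; area = ∫[-3,-1] (-v**2 - 4*v - 3) dv = 4/3.

4/3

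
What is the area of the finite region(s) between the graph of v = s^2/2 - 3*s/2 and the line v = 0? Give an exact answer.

9/4

The curve meets the s-axis where s^2/2 - 3*s/2 = 0, i.e. s*(s - 3)/2 = 0, at s = 0, 3.
On [0, 3] the curve lies below the axis; ∫[0,3] (s^2/2 - 3*s/2) ds = -9/4, giving area 9/4.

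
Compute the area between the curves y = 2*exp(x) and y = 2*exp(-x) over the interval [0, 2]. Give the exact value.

-4 + 2*exp(-2) + 2*exp(2)

On [0, 2], (2*exp(x)) - (2*exp(-x)) = 2*exp(x) - 2*exp(-x) is ≥ 0 throughout, so the area is a single integral of |2*exp(x) - 2*exp(-x)|.
∫[0,2] (2*exp(x) - 2*exp(-x)) dx = -4 + 2*exp(-2) + 2*exp(2).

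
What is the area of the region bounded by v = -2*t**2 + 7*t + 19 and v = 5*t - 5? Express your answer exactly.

Set the curves equal: -2*t**2 + 7*t + 19 = 5*t - 5, so -2*t**2 + 2*t + 24 = 0, which factors as -2*(t - 4)*(t + 3) = 0. The curves meet at t = -3, 4.
On [-3, 4], v = -2*t**2 + 7*t + 19 is on top; that piece has area ∫[-3,4] (-2*t**2 + 2*t + 24) dt = 343/3.

343/3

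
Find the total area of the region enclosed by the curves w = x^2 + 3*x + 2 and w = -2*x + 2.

Set the curves equal: x^2 + 3*x + 2 = -2*x + 2, so x^2 + 5*x = 0, which factors as x*(x + 5) = 0. The curves meet at x = -5, 0.
On [-5, 0], w = -2*x + 2 is on top; that piece has area ∫[-5,0] (-(x^2 + 5*x)) dx = 125/6.

125/6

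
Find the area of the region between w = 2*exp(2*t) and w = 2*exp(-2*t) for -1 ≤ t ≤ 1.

-4 + 2*exp(-2) + 2*exp(2)

The difference (2*exp(2*t)) - (2*exp(-2*t)) = 2*exp(2*t) - 2*exp(-2*t) changes sign at t = 0 inside [-1, 1], so split the integral there.
∫[-1,0] (2*exp(2*t) - 2*exp(-2*t)) dt = -exp(2) - exp(-2) + 2; the area of that piece is -2 + exp(-2) + exp(2).
∫[0,1] (2*exp(2*t) - 2*exp(-2*t)) dt = -2 + exp(-2) + exp(2).
Total area = (-2 + exp(-2) + exp(2)) + (-2 + exp(-2) + exp(2)) = -4 + 2*exp(-2) + 2*exp(2).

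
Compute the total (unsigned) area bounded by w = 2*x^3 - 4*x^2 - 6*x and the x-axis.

The curve meets the x-axis where 2*x^3 - 4*x^2 - 6*x = 0, i.e. 2*x*(x - 3)*(x + 1) = 0, at x = -1, 0, 3.
On [-1, 0] the curve lies above the axis; ∫[-1,0] (2*x^3 - 4*x^2 - 6*x) dx = 7/6, giving area 7/6.
On [0, 3] the curve lies below the axis; ∫[0,3] (2*x^3 - 4*x^2 - 6*x) dx = -45/2, giving area 45/2.
Total area = 7/6 + 45/2 = 71/3.

71/3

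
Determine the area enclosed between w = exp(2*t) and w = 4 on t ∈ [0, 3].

The difference (exp(2*t)) - (4) = exp(2*t) - 4 changes sign at t = log(2) inside [0, 3], so split the integral there.
∫[0,log(2)] (exp(2*t) - 4) dt = 3/2 - log(16); the area of that piece is -3/2 + log(16).
∫[log(2),3] (exp(2*t) - 4) dt = -14 + 4*log(2) + exp(6)/2.
Total area = (-3/2 + log(16)) + (-14 + 4*log(2) + exp(6)/2) = -31/2 + 8*log(2) + exp(6)/2.

-31/2 + 8*log(2) + exp(6)/2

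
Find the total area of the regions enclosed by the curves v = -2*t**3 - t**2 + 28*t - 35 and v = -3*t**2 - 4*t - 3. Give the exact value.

863/3

Set the curves equal: -2*t**3 - t**2 + 28*t - 35 = -3*t**2 - 4*t - 3, so -2*t**3 + 2*t**2 + 32*t - 32 = 0, which factors as -2*(t - 4)*(t - 1)*(t + 4) = 0. The curves meet at t = -4, 1, 4.
On [-4, 1], v = -3*t**2 - 4*t - 3 is on top; that piece has area ∫[-4,1] (-(-2*t**3 + 2*t**2 + 32*t - 32)) dt = 1375/6.
On [1, 4], v = -2*t**3 - t**2 + 28*t - 35 is on top; that piece has area ∫[1,4] (-2*t**3 + 2*t**2 + 32*t - 32) dt = 117/2.
Total enclosed area = 1375/6 + 117/2 = 863/3.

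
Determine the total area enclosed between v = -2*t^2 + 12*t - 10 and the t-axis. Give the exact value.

The curve meets the t-axis where -2*t^2 + 12*t - 10 = 0, i.e. -2*(t - 5)*(t - 1) = 0, at t = 1, 5.
On [1, 5] the curve lies above the axis; ∫[1,5] (-2*t^2 + 12*t - 10) dt = 64/3, giving area 64/3.

64/3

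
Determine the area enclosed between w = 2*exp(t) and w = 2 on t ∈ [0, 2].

On [0, 2], (2*exp(t)) - (2) = 2*exp(t) - 2 is ≥ 0 throughout, so the area is a single integral of |2*exp(t) - 2|.
∫[0,2] (2*exp(t) - 2) dt = -6 + 2*exp(2).

-6 + 2*exp(2)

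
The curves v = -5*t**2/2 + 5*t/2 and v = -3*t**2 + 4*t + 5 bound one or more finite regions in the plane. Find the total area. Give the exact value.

Set the curves equal: -5*t**2/2 + 5*t/2 = -3*t**2 + 4*t + 5, so t**2/2 - 3*t/2 - 5 = 0, which factors as (t - 5)*(t + 2)/2 = 0. The curves meet at t = -2, 5.
On [-2, 5], v = -3*t**2 + 4*t + 5 is on top; that piece has area ∫[-2,5] (-(t**2/2 - 3*t/2 - 5)) dt = 343/12.

343/12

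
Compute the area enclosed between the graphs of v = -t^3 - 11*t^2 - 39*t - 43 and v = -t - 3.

37/12

Set the curves equal: -t^3 - 11*t^2 - 39*t - 43 = -t - 3, so -t^3 - 11*t^2 - 38*t - 40 = 0, which factors as -(t + 2)*(t + 4)*(t + 5) = 0. The curves meet at t = -5, -4, -2.
On [-5, -4], v = -t - 3 is on top; that piece has area ∫[-5,-4] (-(-t^3 - 11*t^2 - 38*t - 40)) dt = 5/12.
On [-4, -2], v = -t^3 - 11*t^2 - 39*t - 43 is on top; that piece has area ∫[-4,-2] (-t^3 - 11*t^2 - 38*t - 40) dt = 8/3.
Total enclosed area = 5/12 + 8/3 = 37/12.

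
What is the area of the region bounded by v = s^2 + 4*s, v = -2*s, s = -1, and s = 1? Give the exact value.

6

The difference (s^2 + 4*s) - (-2*s) = s^2 + 6*s changes sign at s = 0 inside [-1, 1], so split the integral there.
∫[-1,0] (s^2 + 6*s) ds = -8/3; the area of that piece is 8/3.
∫[0,1] (s^2 + 6*s) ds = 10/3.
Total area = 8/3 + 10/3 = 6.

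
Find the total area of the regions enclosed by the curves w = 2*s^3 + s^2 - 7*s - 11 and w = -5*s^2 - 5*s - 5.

16

Set the curves equal: 2*s^3 + s^2 - 7*s - 11 = -5*s^2 - 5*s - 5, so 2*s^3 + 6*s^2 - 2*s - 6 = 0, which factors as 2*(s - 1)*(s + 1)*(s + 3) = 0. The curves meet at s = -3, -1, 1.
On [-3, -1], w = 2*s^3 + s^2 - 7*s - 11 is on top; that piece has area ∫[-3,-1] (2*s^3 + 6*s^2 - 2*s - 6) ds = 8.
On [-1, 1], w = -5*s^2 - 5*s - 5 is on top; that piece has area ∫[-1,1] (-(2*s^3 + 6*s^2 - 2*s - 6)) ds = 8.
Total enclosed area = 8 + 8 = 16.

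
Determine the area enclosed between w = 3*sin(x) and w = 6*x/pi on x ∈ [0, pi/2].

3 - 3*pi/4

On [0, pi/2], (3*sin(x)) - (6*x/pi) = -6*x/pi + 3*sin(x) is ≥ 0 throughout, so the area is a single integral of |-6*x/pi + 3*sin(x)|.
∫[0,pi/2] (-6*x/pi + 3*sin(x)) dx = 3 - 3*pi/4.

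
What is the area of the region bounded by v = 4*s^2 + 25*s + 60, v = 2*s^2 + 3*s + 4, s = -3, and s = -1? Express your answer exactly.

On [-3, -1], (4*s^2 + 25*s + 60) - (2*s^2 + 3*s + 4) = 2*s^2 + 22*s + 56 is ≥ 0 throughout, so the area is a single integral of |2*s^2 + 22*s + 56|.
∫[-3,-1] (2*s^2 + 22*s + 56) ds = 124/3.

124/3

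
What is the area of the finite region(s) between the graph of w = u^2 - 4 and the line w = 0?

32/3

The curve meets the u-axis where u^2 - 4 = 0, i.e. (u - 2)*(u + 2) = 0, at u = -2, 2.
On [-2, 2] the curve lies below the axis; ∫[-2,2] (u^2 - 4) du = -32/3, giving area 32/3.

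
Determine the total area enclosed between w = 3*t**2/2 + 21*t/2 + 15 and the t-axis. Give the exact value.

27/4

The curve meets the t-axis where 3*t**2/2 + 21*t/2 + 15 = 0, i.e. 3*(t + 2)*(t + 5)/2 = 0, at t = -5, -2.
On [-5, -2] the curve lies below the axis; ∫[-5,-2] (3*t**2/2 + 21*t/2 + 15) dt = -27/4, giving area 27/4.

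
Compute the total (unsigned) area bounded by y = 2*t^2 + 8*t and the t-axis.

The curve meets the t-axis where 2*t^2 + 8*t = 0, i.e. 2*t*(t + 4) = 0, at t = -4, 0.
On [-4, 0] the curve lies below the axis; ∫[-4,0] (2*t^2 + 8*t) dt = -64/3, giving area 64/3.

64/3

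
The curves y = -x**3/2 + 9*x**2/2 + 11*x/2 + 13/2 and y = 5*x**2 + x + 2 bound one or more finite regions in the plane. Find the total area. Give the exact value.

Set the curves equal: -x**3/2 + 9*x**2/2 + 11*x/2 + 13/2 = 5*x**2 + x + 2, so -x**3/2 - x**2/2 + 9*x/2 + 9/2 = 0, which factors as -(x - 3)*(x + 1)*(x + 3)/2 = 0. The curves meet at x = -3, -1, 3.
On [-3, -1], y = 5*x**2 + x + 2 is on top; that piece has area ∫[-3,-1] (-(-x**3/2 - x**2/2 + 9*x/2 + 9/2)) dx = 10/3.
On [-1, 3], y = -x**3/2 + 9*x**2/2 + 11*x/2 + 13/2 is on top; that piece has area ∫[-1,3] (-x**3/2 - x**2/2 + 9*x/2 + 9/2) dx = 64/3.
Total enclosed area = 10/3 + 64/3 = 74/3.

74/3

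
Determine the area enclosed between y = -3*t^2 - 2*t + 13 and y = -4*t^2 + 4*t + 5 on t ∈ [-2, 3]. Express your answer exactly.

38

The difference (-3*t^2 - 2*t + 13) - (-4*t^2 + 4*t + 5) = t^2 - 6*t + 8 changes sign at t = 2 inside [-2, 3], so split the integral there.
∫[-2,2] (t^2 - 6*t + 8) dt = 112/3.
∫[2,3] (t^2 - 6*t + 8) dt = -2/3; the area of that piece is 2/3.
Total area = 112/3 + 2/3 = 38.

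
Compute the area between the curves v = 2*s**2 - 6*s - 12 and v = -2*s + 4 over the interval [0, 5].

The difference (2*s**2 - 6*s - 12) - (-2*s + 4) = 2*s**2 - 4*s - 16 changes sign at s = 4 inside [0, 5], so split the integral there.
∫[0,4] (2*s**2 - 4*s - 16) ds = -160/3; the area of that piece is 160/3.
∫[4,5] (2*s**2 - 4*s - 16) ds = 20/3.
Total area = 160/3 + 20/3 = 60.

60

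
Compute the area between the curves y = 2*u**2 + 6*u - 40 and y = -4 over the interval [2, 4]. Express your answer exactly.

18

The difference (2*u**2 + 6*u - 40) - (-4) = 2*u**2 + 6*u - 36 changes sign at u = 3 inside [2, 4], so split the integral there.
∫[2,3] (2*u**2 + 6*u - 36) du = -25/3; the area of that piece is 25/3.
∫[3,4] (2*u**2 + 6*u - 36) du = 29/3.
Total area = 25/3 + 29/3 = 18.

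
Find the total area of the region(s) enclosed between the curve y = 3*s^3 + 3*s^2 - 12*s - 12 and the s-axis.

71/2

The curve meets the s-axis where 3*s^3 + 3*s^2 - 12*s - 12 = 0, i.e. 3*(s - 2)*(s + 1)*(s + 2) = 0, at s = -2, -1, 2.
On [-2, -1] the curve lies above the axis; ∫[-2,-1] (3*s^3 + 3*s^2 - 12*s - 12) ds = 7/4, giving area 7/4.
On [-1, 2] the curve lies below the axis; ∫[-1,2] (3*s^3 + 3*s^2 - 12*s - 12) ds = -135/4, giving area 135/4.
Total area = 7/4 + 135/4 = 71/2.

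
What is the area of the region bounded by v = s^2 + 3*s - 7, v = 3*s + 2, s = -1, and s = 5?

The difference (s^2 + 3*s - 7) - (3*s + 2) = s^2 - 9 changes sign at s = 3 inside [-1, 5], so split the integral there.
∫[-1,3] (s^2 - 9) ds = -80/3; the area of that piece is 80/3.
∫[3,5] (s^2 - 9) ds = 44/3.
Total area = 80/3 + 44/3 = 124/3.

124/3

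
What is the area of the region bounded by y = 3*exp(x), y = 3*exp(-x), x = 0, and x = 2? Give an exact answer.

-6 + 3*exp(-2) + 3*exp(2)

On [0, 2], (3*exp(x)) - (3*exp(-x)) = 3*exp(x) - 3*exp(-x) is ≥ 0 throughout, so the area is a single integral of |3*exp(x) - 3*exp(-x)|.
∫[0,2] (3*exp(x) - 3*exp(-x)) dx = -6 + 3*exp(-2) + 3*exp(2).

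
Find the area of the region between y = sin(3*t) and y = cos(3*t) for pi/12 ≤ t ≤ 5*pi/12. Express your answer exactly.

On [pi/12, 5*pi/12], (sin(3*t)) - (cos(3*t)) = sin(3*t) - cos(3*t) is ≥ 0 throughout, so the area is a single integral of |sin(3*t) - cos(3*t)|.
∫[pi/12,5*pi/12] (sin(3*t) - cos(3*t)) dt = 2*sqrt(2)/3.

2*sqrt(2)/3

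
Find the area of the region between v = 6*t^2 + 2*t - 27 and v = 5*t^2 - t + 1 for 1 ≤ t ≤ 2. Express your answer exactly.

127/6

On [1, 2], (6*t^2 + 2*t - 27) - (5*t^2 - t + 1) = t^2 + 3*t - 28 is ≤ 0 throughout, so the area is a single integral of |t^2 + 3*t - 28|.
∫[1,2] (t^2 + 3*t - 28) dt = -127/6; the area of that piece is 127/6.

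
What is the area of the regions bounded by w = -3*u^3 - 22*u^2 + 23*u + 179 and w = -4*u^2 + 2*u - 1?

1551/2

Set the curves equal: -3*u^3 - 22*u^2 + 23*u + 179 = -4*u^2 + 2*u - 1, so -3*u^3 - 18*u^2 + 21*u + 180 = 0, which factors as -3*(u - 3)*(u + 4)*(u + 5) = 0. The curves meet at u = -5, -4, 3.
On [-5, -4], w = -4*u^2 + 2*u - 1 is on top; that piece has area ∫[-5,-4] (-(-3*u^3 - 18*u^2 + 21*u + 180)) du = 15/4.
On [-4, 3], w = -3*u^3 - 22*u^2 + 23*u + 179 is on top; that piece has area ∫[-4,3] (-3*u^3 - 18*u^2 + 21*u + 180) du = 3087/4.
Total enclosed area = 15/4 + 3087/4 = 1551/2.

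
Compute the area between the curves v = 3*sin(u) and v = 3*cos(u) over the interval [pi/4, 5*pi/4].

On [pi/4, 5*pi/4], (3*sin(u)) - (3*cos(u)) = 3*sin(u) - 3*cos(u) is ≥ 0 throughout, so the area is a single integral of |3*sin(u) - 3*cos(u)|.
∫[pi/4,5*pi/4] (3*sin(u) - 3*cos(u)) du = 6*sqrt(2).

6*sqrt(2)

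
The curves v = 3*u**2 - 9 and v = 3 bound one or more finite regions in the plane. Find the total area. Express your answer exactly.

Set the curves equal: 3*u**2 - 9 = 3, so 3*u**2 - 12 = 0, which factors as 3*(u - 2)*(u + 2) = 0. The curves meet at u = -2, 2.
On [-2, 2], v = 3 is on top; that piece has area ∫[-2,2] (-(3*u**2 - 12)) du = 32.

32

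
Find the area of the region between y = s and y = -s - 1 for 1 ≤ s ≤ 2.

4

On [1, 2], (s) - (-s - 1) = 2*s + 1 is ≥ 0 throughout, so the area is a single integral of |2*s + 1|.
∫[1,2] (2*s + 1) ds = 4.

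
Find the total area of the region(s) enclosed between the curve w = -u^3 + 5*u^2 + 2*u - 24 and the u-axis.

443/6

The curve meets the u-axis where -u^3 + 5*u^2 + 2*u - 24 = 0, i.e. -(u - 4)*(u - 3)*(u + 2) = 0, at u = -2, 3, 4.
On [-2, 3] the curve lies below the axis; ∫[-2,3] (-u^3 + 5*u^2 + 2*u - 24) du = -875/12, giving area 875/12.
On [3, 4] the curve lies above the axis; ∫[3,4] (-u^3 + 5*u^2 + 2*u - 24) du = 11/12, giving area 11/12.
Total area = 875/12 + 11/12 = 443/6.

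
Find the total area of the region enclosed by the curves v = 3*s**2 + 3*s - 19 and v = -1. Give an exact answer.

Set the curves equal: 3*s**2 + 3*s - 19 = -1, so 3*s**2 + 3*s - 18 = 0, which factors as 3*(s - 2)*(s + 3) = 0. The curves meet at s = -3, 2.
On [-3, 2], v = -1 is on top; that piece has area ∫[-3,2] (-(3*s**2 + 3*s - 18)) ds = 125/2.

125/2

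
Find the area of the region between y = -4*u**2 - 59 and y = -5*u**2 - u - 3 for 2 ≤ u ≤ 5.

237/2

On [2, 5], (-4*u**2 - 59) - (-5*u**2 - u - 3) = u**2 + u - 56 is ≤ 0 throughout, so the area is a single integral of |u**2 + u - 56|.
∫[2,5] (u**2 + u - 56) du = -237/2; the area of that piece is 237/2.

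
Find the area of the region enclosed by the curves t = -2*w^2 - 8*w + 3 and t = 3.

Both boundary curves give t as a function of w, so integrate with respect to w. Setting them equal: -2*w^2 - 8*w = 0, i.e. -2*w*(w + 4) = 0, so they meet at w = -4, 0.
For w in [-4, 0], t = -2*w^2 - 8*w + 3 is on the right; area = ∫[-4,0] (-2*w^2 - 8*w) dw = 64/3.

64/3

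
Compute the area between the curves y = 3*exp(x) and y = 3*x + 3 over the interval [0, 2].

On [0, 2], (3*exp(x)) - (3*x + 3) = -3*x + 3*exp(x) - 3 is ≥ 0 throughout, so the area is a single integral of |-3*x + 3*exp(x) - 3|.
∫[0,2] (-3*x + 3*exp(x) - 3) dx = -15 + 3*exp(2).

-15 + 3*exp(2)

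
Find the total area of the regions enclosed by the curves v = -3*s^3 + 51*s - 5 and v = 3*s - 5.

Set the curves equal: -3*s^3 + 51*s - 5 = 3*s - 5, so -3*s^3 + 48*s = 0, which factors as -3*s*(s - 4)*(s + 4) = 0. The curves meet at s = -4, 0, 4.
On [-4, 0], v = 3*s - 5 is on top; that piece has area ∫[-4,0] (-(-3*s^3 + 48*s)) ds = 192.
On [0, 4], v = -3*s^3 + 51*s - 5 is on top; that piece has area ∫[0,4] (-3*s^3 + 48*s) ds = 192.
Total enclosed area = 192 + 192 = 384.

384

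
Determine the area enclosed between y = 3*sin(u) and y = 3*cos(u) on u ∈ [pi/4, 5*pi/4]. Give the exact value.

On [pi/4, 5*pi/4], (3*sin(u)) - (3*cos(u)) = 3*sin(u) - 3*cos(u) is ≥ 0 throughout, so the area is a single integral of |3*sin(u) - 3*cos(u)|.
∫[pi/4,5*pi/4] (3*sin(u) - 3*cos(u)) du = 6*sqrt(2).

6*sqrt(2)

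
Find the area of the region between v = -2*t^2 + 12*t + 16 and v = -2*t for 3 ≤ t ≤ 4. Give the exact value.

121/3

On [3, 4], (-2*t^2 + 12*t + 16) - (-2*t) = -2*t^2 + 14*t + 16 is ≥ 0 throughout, so the area is a single integral of |-2*t^2 + 14*t + 16|.
∫[3,4] (-2*t^2 + 14*t + 16) dt = 121/3.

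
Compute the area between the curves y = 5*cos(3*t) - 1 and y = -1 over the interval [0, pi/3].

10/3

The difference (5*cos(3*t) - 1) - (-1) = 5*cos(3*t) changes sign at t = pi/6 inside [0, pi/3], so split the integral there.
∫[0,pi/6] (5*cos(3*t)) dt = 5/3.
∫[pi/6,pi/3] (5*cos(3*t)) dt = -5/3; the area of that piece is 5/3.
Total area = 5/3 + 5/3 = 10/3.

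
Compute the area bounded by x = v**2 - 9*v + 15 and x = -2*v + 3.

Both boundary curves give x as a function of v, so integrate with respect to v. Setting them equal: v**2 - 7*v + 12 = 0, i.e. (v - 4)*(v - 3) = 0, so they meet at v = 3, 4.
For v in [3, 4], x = v**2 - 9*v + 15 is on the left; area = ∫[3,4] (-(v**2 - 7*v + 12)) dv = 1/6.

1/6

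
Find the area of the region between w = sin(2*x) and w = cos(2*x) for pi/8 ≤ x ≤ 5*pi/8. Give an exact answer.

On [pi/8, 5*pi/8], (sin(2*x)) - (cos(2*x)) = sin(2*x) - cos(2*x) is ≥ 0 throughout, so the area is a single integral of |sin(2*x) - cos(2*x)|.
∫[pi/8,5*pi/8] (sin(2*x) - cos(2*x)) dx = sqrt(2).

sqrt(2)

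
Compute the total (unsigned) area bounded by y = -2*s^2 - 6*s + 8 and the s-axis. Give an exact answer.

125/3

The curve meets the s-axis where -2*s^2 - 6*s + 8 = 0, i.e. -2*(s - 1)*(s + 4) = 0, at s = -4, 1.
On [-4, 1] the curve lies above the axis; ∫[-4,1] (-2*s^2 - 6*s + 8) ds = 125/3, giving area 125/3.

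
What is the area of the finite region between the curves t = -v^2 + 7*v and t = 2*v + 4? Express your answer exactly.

Both boundary curves give t as a function of v, so integrate with respect to v. Setting them equal: -v^2 + 5*v - 4 = 0, i.e. -(v - 4)*(v - 1) = 0, so they meet at v = 1, 4.
For v in [1, 4], t = -v^2 + 7*v is on the right; area = ∫[1,4] (-v^2 + 5*v - 4) dv = 9/2.

9/2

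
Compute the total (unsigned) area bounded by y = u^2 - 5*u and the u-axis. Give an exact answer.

125/6

The curve meets the u-axis where u^2 - 5*u = 0, i.e. u*(u - 5) = 0, at u = 0, 5.
On [0, 5] the curve lies below the axis; ∫[0,5] (u^2 - 5*u) du = -125/6, giving area 125/6.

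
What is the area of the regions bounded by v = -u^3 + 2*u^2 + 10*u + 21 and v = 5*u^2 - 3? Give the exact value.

407/4

Set the curves equal: -u^3 + 2*u^2 + 10*u + 21 = 5*u^2 - 3, so -u^3 - 3*u^2 + 10*u + 24 = 0, which factors as -(u - 3)*(u + 2)*(u + 4) = 0. The curves meet at u = -4, -2, 3.
On [-4, -2], v = 5*u^2 - 3 is on top; that piece has area ∫[-4,-2] (-(-u^3 - 3*u^2 + 10*u + 24)) du = 8.
On [-2, 3], v = -u^3 + 2*u^2 + 10*u + 21 is on top; that piece has area ∫[-2,3] (-u^3 - 3*u^2 + 10*u + 24) du = 375/4.
Total enclosed area = 8 + 375/4 = 407/4.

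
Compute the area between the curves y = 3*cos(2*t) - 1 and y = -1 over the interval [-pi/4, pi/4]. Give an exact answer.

3

On [-pi/4, pi/4], (3*cos(2*t) - 1) - (-1) = 3*cos(2*t) is ≥ 0 throughout, so the area is a single integral of |3*cos(2*t)|.
∫[-pi/4,pi/4] (3*cos(2*t)) dt = 3.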